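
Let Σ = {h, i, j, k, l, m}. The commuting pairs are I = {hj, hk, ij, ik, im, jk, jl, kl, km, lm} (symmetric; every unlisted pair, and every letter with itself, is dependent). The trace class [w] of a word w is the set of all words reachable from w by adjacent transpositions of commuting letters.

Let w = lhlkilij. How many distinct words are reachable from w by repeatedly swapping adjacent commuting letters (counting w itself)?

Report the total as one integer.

#0=l has no predecessor
#1=h depends on [0:l]
#2=l depends on [1:h]
#3=k has no predecessor
#4=i depends on [2:l]
#5=l depends on [4:i]
#6=i depends on [5:l]
#7=j has no predecessor
sources: [0:l, 3:k, 7:j]
N(rest) = Σ N(rest − s) over sources s of rest; N(one piece) = 1:
  size 1 → [3]=1  [6]=1  [7]=1
  size 2 → [3,6]=2  [3,7]=2  [5,6]=1  [6,7]=2
  size 3 → [3,5,6]=3  [3,6,7]=6  [4,5,6]=1  [5,6,7]=3
  size 4 → [2,4,5,6]=1  [3,4,5,6]=4  [3,5,6,7]=12  [4,5,6,7]=4
  size 5 → [1,2,4,5,6]=1  [2,3,4,5,6]=5  [2,4,5,6,7]=5  [3,4,5,6,7]=20
  size 6 → [0,1,2,4,5,6]=1  [1,2,3,4,5,6]=6  [1,2,4,5,6,7]=6  [2,3,4,5,6,7]=30
  first=0(l) contributes 42
  first=3(k) contributes 7
  first=7(j) contributes 7
|[w]| = 56

56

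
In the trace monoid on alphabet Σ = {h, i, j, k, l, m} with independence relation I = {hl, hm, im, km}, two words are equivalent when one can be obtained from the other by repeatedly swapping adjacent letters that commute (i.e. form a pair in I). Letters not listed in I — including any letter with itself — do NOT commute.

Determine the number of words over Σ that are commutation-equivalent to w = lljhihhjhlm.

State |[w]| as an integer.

3

piece 0:l — minimal
piece 1:l rests on {0:l}
piece 2:j rests on {1:l}
piece 3:h rests on {2:j}
piece 4:i rests on {3:h}
piece 5:h rests on {4:i}
piece 6:h rests on {5:h}
piece 7:j rests on {6:h}
piece 8:h rests on {7:j}
piece 9:l rests on {7:j}
piece 10:m rests on {9:l}
minimal pieces: {0:l}
ways to finish when only these pieces remain (= sum over removing one remaining piece with nothing left below it):
  1 left: {8}→1  {10}→1
  2 left: {8,10}→2  {9,10}→1
  3 left: {8,9,10}→3
  4 left: {7,8,9,10}→3
  5 left: {6,7,8,9,10}→3
  6 left: {5,6,7,8,9,10}→3
  7 left: {4,5,6,7,8,9,10}→3
  8 left: {3,4,5,6,7,8,9,10}→3
  9 left: {2,3,4,5,6,7,8,9,10}→3
  placing 0:l first → 3 extensions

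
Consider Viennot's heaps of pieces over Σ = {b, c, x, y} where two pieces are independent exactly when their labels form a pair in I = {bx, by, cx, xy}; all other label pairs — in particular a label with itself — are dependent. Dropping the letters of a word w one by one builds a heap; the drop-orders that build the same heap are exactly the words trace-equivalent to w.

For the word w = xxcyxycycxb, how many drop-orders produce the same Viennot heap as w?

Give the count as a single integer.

330

drop 0:x onto floor
drop 1:x onto {0:x}
drop 2:c onto floor
drop 3:y onto {2:c}
drop 4:x onto {1:x}
drop 5:y onto {3:y}
drop 6:c onto {5:y}
drop 7:y onto {6:c}
drop 8:c onto {7:y}
drop 9:x onto {4:x}
drop 10:b onto {8:c}
ground layer = {0:x, 2:c}
drop-orders for the pieces not yet dropped (sum over which currently-grounded one goes next):
  1 to go: {9} 1  {10} 1
  2 to go: {4,9} 1  {8,10} 1  {9,10} 2
  3 to go: {1,4,9} 1  {4,9,10} 3  {7,8,10} 1  {8,9,10} 3
  4 to go: {0,1,4,9} 1  {1,4,9,10} 4  {4,8,9,10} 6  {6,7,8,10} 1  {7,8,9,10} 4
  5 to go: {0,1,4,9,10} 5  {1,4,8,9,10} 10  {4,7,8,9,10} 10  {5,6,7,8,10} 1  {6,7,8,9,10} 5
  6 to go: {0,1,4,8,9,10} 15  {1,4,7,8,9,10} 20  {3,5,6,7,8,10} 1  {4,6,7,8,9,10} 15  {5,6,7,8,9,10} 6
  7 to go: {0,1,4,7,8,9,10} 35  {1,4,6,7,8,9,10} 35  {2,3,5,6,7,8,10} 1  {3,5,6,7,8,9,10} 7  {4,5,6,7,8,9,10} 21
  8 to go: {0,1,4,6,7,8,9,10} 70  {1,4,5,6,7,8,9,10} 56  {2,3,5,6,7,8,9,10} 8  {3,4,5,6,7,8,9,10} 28
  9 to go: {0,1,4,5,6,7,8,9,10} 126  {1,3,4,5,6,7,8,9,10} 84  {2,3,4,5,6,7,8,9,10} 36
  if 0:x drops first: 120 orders
  if 2:c drops first: 210 orders
heap linearizations: 330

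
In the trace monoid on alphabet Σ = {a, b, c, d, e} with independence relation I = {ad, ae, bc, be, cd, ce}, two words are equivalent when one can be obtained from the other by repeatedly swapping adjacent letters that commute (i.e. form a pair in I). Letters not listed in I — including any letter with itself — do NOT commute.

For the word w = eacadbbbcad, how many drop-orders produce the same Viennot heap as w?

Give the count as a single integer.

100

piece 0:e — minimal
piece 1:a — minimal
piece 2:c rests on {1:a}
piece 3:a rests on {2:c}
piece 4:d rests on {0:e}
piece 5:b rests on {3:a, 4:d}
piece 6:b rests on {5:b}
piece 7:b rests on {6:b}
piece 8:c rests on {3:a}
piece 9:a rests on {7:b, 8:c}
piece 10:d rests on {7:b}
minimal pieces: {0:e, 1:a}
ways to finish when only these pieces remain (= sum over removing one remaining piece with nothing left below it):
  1 left: {9}→1  {10}→1
  2 left: {8,9}→1  {9,10}→2
  3 left: {7,9,10}→2  {8,9,10}→3
  4 left: {6,7,9,10}→2  {7,8,9,10}→5
  5 left: {5,6,7,9,10}→2  {6,7,8,9,10}→7
  6 left: {4,5,6,7,9,10}→2  {5,6,7,8,9,10}→9
  7 left: {0,4,5,6,7,9,10}→2  {3,5,6,7,8,9,10}→9  {4,5,6,7,8,9,10}→11
  8 left: {0,4,5,6,7,8,9,10}→13  {2,3,5,6,7,8,9,10}→9  {3,4,5,6,7,8,9,10}→20
  9 left: {0,3,4,5,6,7,8,9,10}→33  {1,2,3,5,6,7,8,9,10}→9  {2,3,4,5,6,7,8,9,10}→29
  placing 0:e first → 38 extensions
  placing 1:a first → 62 extensions
total linear extensions = 100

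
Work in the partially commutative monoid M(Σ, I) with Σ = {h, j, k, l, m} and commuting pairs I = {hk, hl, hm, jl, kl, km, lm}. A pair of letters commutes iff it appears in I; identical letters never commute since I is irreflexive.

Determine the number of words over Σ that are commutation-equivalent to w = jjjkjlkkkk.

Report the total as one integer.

10

drop 0:j onto floor
drop 1:j onto {0:j}
drop 2:j onto {1:j}
drop 3:k onto {2:j}
drop 4:j onto {3:k}
drop 5:l onto floor
drop 6:k onto {4:j}
drop 7:k onto {6:k}
drop 8:k onto {7:k}
drop 9:k onto {8:k}
ground layer = {0:j, 5:l}
drop-orders for the pieces not yet dropped (sum over which currently-grounded one goes next):
  1 to go: {5} 1  {9} 1
  2 to go: {5,9} 2  {8,9} 1
  3 to go: {5,8,9} 3  {7,8,9} 1
  4 to go: {5,7,8,9} 4  {6,7,8,9} 1
  5 to go: {4,6,7,8,9} 1  {5,6,7,8,9} 5
  6 to go: {3,4,6,7,8,9} 1  {4,5,6,7,8,9} 6
  7 to go: {2,3,4,6,7,8,9} 1  {3,4,5,6,7,8,9} 7
  8 to go: {1,2,3,4,6,7,8,9} 1  {2,3,4,5,6,7,8,9} 8
  if 0:j drops first: 9 orders
  if 5:l drops first: 1 orders
heap linearizations: 10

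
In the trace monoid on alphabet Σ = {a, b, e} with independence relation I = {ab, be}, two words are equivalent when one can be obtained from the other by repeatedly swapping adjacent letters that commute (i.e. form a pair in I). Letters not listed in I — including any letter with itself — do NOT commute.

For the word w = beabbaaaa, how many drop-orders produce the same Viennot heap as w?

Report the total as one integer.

#0=b has no predecessor
#1=e has no predecessor
#2=a depends on [1:e]
#3=b depends on [0:b]
#4=b depends on [3:b]
#5=a depends on [2:a]
#6=a depends on [5:a]
#7=a depends on [6:a]
#8=a depends on [7:a]
sources: [0:b, 1:e]
N(rest) = Σ N(rest − s) over sources s of rest; N(one piece) = 1:
  size 1 → [4]=1  [8]=1
  size 2 → [3,4]=1  [4,8]=2  [7,8]=1
  size 3 → [0,3,4]=1  [3,4,8]=3  [4,7,8]=3  [6,7,8]=1
  size 4 → [0,3,4,8]=4  [3,4,7,8]=6  [4,6,7,8]=4  [5,6,7,8]=1
  size 5 → [0,3,4,7,8]=10  [2,5,6,7,8]=1  [3,4,6,7,8]=10  [4,5,6,7,8]=5
  size 6 → [0,3,4,6,7,8]=20  [1,2,5,6,7,8]=1  [2,4,5,6,7,8]=6  [3,4,5,6,7,8]=15
  size 7 → [0,3,4,5,6,7,8]=35  [1,2,4,5,6,7,8]=7  [2,3,4,5,6,7,8]=21
  first=0(b) contributes 28
  first=1(e) contributes 56
|[w]| = 84

84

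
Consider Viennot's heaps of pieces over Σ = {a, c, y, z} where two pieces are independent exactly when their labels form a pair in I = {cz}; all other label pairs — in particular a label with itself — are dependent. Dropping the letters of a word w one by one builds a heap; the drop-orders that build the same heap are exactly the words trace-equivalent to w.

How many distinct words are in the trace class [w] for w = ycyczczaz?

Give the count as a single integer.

6

#0=y has no predecessor
#1=c depends on [0:y]
#2=y depends on [1:c]
#3=c depends on [2:y]
#4=z depends on [2:y]
#5=c depends on [3:c]
#6=z depends on [4:z]
#7=a depends on [5:c, 6:z]
#8=z depends on [7:a]
sources: [0:y]
N(rest) = Σ N(rest − s) over sources s of rest; N(one piece) = 1:
  size 1 → [8]=1
  size 2 → [7,8]=1
  size 3 → [5,7,8]=1  [6,7,8]=1
  size 4 → [3,5,7,8]=1  [4,6,7,8]=1  [5,6,7,8]=2
  size 5 → [3,5,6,7,8]=3  [4,5,6,7,8]=3
  size 6 → [3,4,5,6,7,8]=6
  size 7 → [2,3,4,5,6,7,8]=6
  first=0(y) contributes 6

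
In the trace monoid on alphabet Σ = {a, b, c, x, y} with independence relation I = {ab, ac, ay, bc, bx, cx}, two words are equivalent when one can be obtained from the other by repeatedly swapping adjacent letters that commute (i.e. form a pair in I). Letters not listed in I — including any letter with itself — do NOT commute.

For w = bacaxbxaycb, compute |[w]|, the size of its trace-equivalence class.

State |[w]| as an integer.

966

0(b) covers ∅
1(a) covers ∅
2(c) covers ∅
3(a) covers 1:a
4(x) covers 3:a
5(b) covers 0:b
6(x) covers 4:x
7(a) covers 6:x
8(y) covers 2:c, 5:b, 6:x
9(c) covers 8:y
10(b) covers 8:y
floor of heap: 0:b, 1:a, 2:c
completions by unplaced set U, small U first (add the entries for U minus each lowest piece of U):
  |U|=1: {7}:1  {9}:1  {10}:1
  |U|=2: {7,9}:2  {7,10}:2  {9,10}:2
  |U|=3: {7,9,10}:6  {8,9,10}:2
  |U|=4: {2,8,9,10}:2  {5,8,9,10}:2  {7,8,9,10}:8
  |U|=5: {0,5,8,9,10}:2  {2,5,8,9,10}:4  {2,7,8,9,10}:10  {5,7,8,9,10}:10  {6,7,8,9,10}:8
  |U|=6: {0,2,5,8,9,10}:6  {0,5,7,8,9,10}:12  {2,5,7,8,9,10}:24  {2,6,7,8,9,10}:18  {4,6,7,8,9,10}:8  {5,6,7,8,9,10}:18
  |U|=7: {0,2,5,7,8,9,10}:42  {0,5,6,7,8,9,10}:30  {2,4,6,7,8,9,10}:26  {2,5,6,7,8,9,10}:60  {3,4,6,7,8,9,10}:8  {4,5,6,7,8,9,10}:26
  |U|=8: {0,2,5,6,7,8,9,10}:132  {0,4,5,6,7,8,9,10}:56  {1,3,4,6,7,8,9,10}:8  {2,3,4,6,7,8,9,10}:34  {2,4,5,6,7,8,9,10}:112  {3,4,5,6,7,8,9,10}:34
  |U|=9: {0,2,4,5,6,7,8,9,10}:300  {0,3,4,5,6,7,8,9,10}:90  {1,2,3,4,6,7,8,9,10}:42  {1,3,4,5,6,7,8,9,10}:42  {2,3,4,5,6,7,8,9,10}:180
  start at 0(b): 264
  start at 1(a): 570
  start at 2(c): 132
sum over floor = 966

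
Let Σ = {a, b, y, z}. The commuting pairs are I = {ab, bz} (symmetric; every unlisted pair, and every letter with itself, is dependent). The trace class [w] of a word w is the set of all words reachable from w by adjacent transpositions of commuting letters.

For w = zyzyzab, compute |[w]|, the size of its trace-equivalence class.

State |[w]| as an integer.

3

piece 0:z — minimal
piece 1:y rests on {0:z}
piece 2:z rests on {1:y}
piece 3:y rests on {2:z}
piece 4:z rests on {3:y}
piece 5:a rests on {4:z}
piece 6:b rests on {3:y}
minimal pieces: {0:z}
ways to finish when only these pieces remain (= sum over removing one remaining piece with nothing left below it):
  1 left: {5}→1  {6}→1
  2 left: {4,5}→1  {5,6}→2
  3 left: {4,5,6}→3
  4 left: {3,4,5,6}→3
  5 left: {2,3,4,5,6}→3
  placing 0:z first → 3 extensions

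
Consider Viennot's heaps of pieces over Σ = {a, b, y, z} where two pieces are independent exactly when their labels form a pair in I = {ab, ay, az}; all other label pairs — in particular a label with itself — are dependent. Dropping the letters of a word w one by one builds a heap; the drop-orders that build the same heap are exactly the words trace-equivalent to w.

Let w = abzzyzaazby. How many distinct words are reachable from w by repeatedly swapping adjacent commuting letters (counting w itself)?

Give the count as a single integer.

165

#0=a has no predecessor
#1=b has no predecessor
#2=z depends on [1:b]
#3=z depends on [2:z]
#4=y depends on [3:z]
#5=z depends on [4:y]
#6=a depends on [0:a]
#7=a depends on [6:a]
#8=z depends on [5:z]
#9=b depends on [8:z]
#10=y depends on [9:b]
sources: [0:a, 1:b]
N(rest) = Σ N(rest − s) over sources s of rest; N(one piece) = 1:
  size 1 → [7]=1  [10]=1
  size 2 → [6,7]=1  [7,10]=2  [9,10]=1
  size 3 → [0,6,7]=1  [6,7,10]=3  [7,9,10]=3  [8,9,10]=1
  size 4 → [0,6,7,10]=4  [5,8,9,10]=1  [6,7,9,10]=6  [7,8,9,10]=4
  size 5 → [0,6,7,9,10]=10  [4,5,8,9,10]=1  [5,7,8,9,10]=5  [6,7,8,9,10]=10
  size 6 → [0,6,7,8,9,10]=20  [3,4,5,8,9,10]=1  [4,5,7,8,9,10]=6  [5,6,7,8,9,10]=15
  size 7 → [0,5,6,7,8,9,10]=35  [2,3,4,5,8,9,10]=1  [3,4,5,7,8,9,10]=7  [4,5,6,7,8,9,10]=21
  size 8 → [0,4,5,6,7,8,9,10]=56  [1,2,3,4,5,8,9,10]=1  [2,3,4,5,7,8,9,10]=8  [3,4,5,6,7,8,9,10]=28
  size 9 → [0,3,4,5,6,7,8,9,10]=84  [1,2,3,4,5,7,8,9,10]=9  [2,3,4,5,6,7,8,9,10]=36
  first=0(a) contributes 45
  first=1(b) contributes 120
|[w]| = 165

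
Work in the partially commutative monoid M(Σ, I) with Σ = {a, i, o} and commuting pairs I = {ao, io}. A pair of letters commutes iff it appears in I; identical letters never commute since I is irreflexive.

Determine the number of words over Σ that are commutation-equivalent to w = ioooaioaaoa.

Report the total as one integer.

462

piece 0:i — minimal
piece 1:o — minimal
piece 2:o rests on {1:o}
piece 3:o rests on {2:o}
piece 4:a rests on {0:i}
piece 5:i rests on {4:a}
piece 6:o rests on {3:o}
piece 7:a rests on {5:i}
piece 8:a rests on {7:a}
piece 9:o rests on {6:o}
piece 10:a rests on {8:a}
minimal pieces: {0:i, 1:o}
ways to finish when only these pieces remain (= sum over removing one remaining piece with nothing left below it):
  1 left: {9}→1  {10}→1
  2 left: {6,9}→1  {8,10}→1  {9,10}→2
  3 left: {3,6,9}→1  {6,9,10}→3  {7,8,10}→1  {8,9,10}→3
  4 left: {2,3,6,9}→1  {3,6,9,10}→4  {5,7,8,10}→1  {6,8,9,10}→6  {7,8,9,10}→4
  5 left: {1,2,3,6,9}→1  {2,3,6,9,10}→5  {3,6,8,9,10}→10  {4,5,7,8,10}→1  {5,7,8,9,10}→5  {6,7,8,9,10}→10
  6 left: {0,4,5,7,8,10}→1  {1,2,3,6,9,10}→6  {2,3,6,8,9,10}→15  {3,6,7,8,9,10}→20  {4,5,7,8,9,10}→6  {5,6,7,8,9,10}→15
  7 left: {0,4,5,7,8,9,10}→7  {1,2,3,6,8,9,10}→21  {2,3,6,7,8,9,10}→35  {3,5,6,7,8,9,10}→35  {4,5,6,7,8,9,10}→21
  8 left: {0,4,5,6,7,8,9,10}→28  {1,2,3,6,7,8,9,10}→56  {2,3,5,6,7,8,9,10}→70  {3,4,5,6,7,8,9,10}→56
  9 left: {0,3,4,5,6,7,8,9,10}→84  {1,2,3,5,6,7,8,9,10}→126  {2,3,4,5,6,7,8,9,10}→126
  placing 0:i first → 252 extensions
  placing 1:o first → 210 extensions
total linear extensions = 462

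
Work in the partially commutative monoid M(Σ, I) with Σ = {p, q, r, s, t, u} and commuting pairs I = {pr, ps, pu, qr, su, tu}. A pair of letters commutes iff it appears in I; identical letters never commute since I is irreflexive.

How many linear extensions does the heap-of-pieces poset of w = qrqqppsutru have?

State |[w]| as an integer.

71

piece 0:q — minimal
piece 1:r — minimal
piece 2:q rests on {0:q}
piece 3:q rests on {2:q}
piece 4:p rests on {3:q}
piece 5:p rests on {4:p}
piece 6:s rests on {1:r, 3:q}
piece 7:u rests on {1:r, 3:q}
piece 8:t rests on {5:p, 6:s}
piece 9:r rests on {7:u, 8:t}
piece 10:u rests on {9:r}
minimal pieces: {0:q, 1:r}
ways to finish when only these pieces remain (= sum over removing one remaining piece with nothing left below it):
  1 left: {10}→1
  2 left: {9,10}→1
  3 left: {7,9,10}→1  {8,9,10}→1
  4 left: {5,8,9,10}→1  {6,8,9,10}→1  {7,8,9,10}→2
  5 left: {4,5,8,9,10}→1  {5,6,8,9,10}→2  {5,7,8,9,10}→3  {6,7,8,9,10}→3
  6 left: {1,6,7,8,9,10}→3  {4,5,6,8,9,10}→3  {4,5,7,8,9,10}→4  {5,6,7,8,9,10}→8
  7 left: {1,5,6,7,8,9,10}→11  {4,5,6,7,8,9,10}→15
  8 left: {1,4,5,6,7,8,9,10}→26  {3,4,5,6,7,8,9,10}→15
  9 left: {1,3,4,5,6,7,8,9,10}→41  {2,3,4,5,6,7,8,9,10}→15
  placing 0:q first → 56 extensions
  placing 1:r first → 15 extensions
total linear extensions = 71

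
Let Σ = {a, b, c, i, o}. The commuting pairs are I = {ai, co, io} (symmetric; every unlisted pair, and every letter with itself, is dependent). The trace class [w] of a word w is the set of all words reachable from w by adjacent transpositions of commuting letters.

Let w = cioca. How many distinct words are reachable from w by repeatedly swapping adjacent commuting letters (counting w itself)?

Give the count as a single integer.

drop 0:c onto floor
drop 1:i onto {0:c}
drop 2:o onto floor
drop 3:c onto {1:i}
drop 4:a onto {2:o, 3:c}
ground layer = {0:c, 2:o}
drop-orders for the pieces not yet dropped (sum over which currently-grounded one goes next):
  1 to go: {4} 1
  2 to go: {2,4} 1  {3,4} 1
  3 to go: {1,3,4} 1  {2,3,4} 2
  if 0:c drops first: 3 orders
  if 2:o drops first: 1 orders
heap linearizations: 4

4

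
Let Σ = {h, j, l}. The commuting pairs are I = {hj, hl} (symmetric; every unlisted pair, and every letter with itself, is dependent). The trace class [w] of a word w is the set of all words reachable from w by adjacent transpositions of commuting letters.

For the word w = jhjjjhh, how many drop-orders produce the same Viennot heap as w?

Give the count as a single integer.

35

0(j) covers ∅
1(h) covers ∅
2(j) covers 0:j
3(j) covers 2:j
4(j) covers 3:j
5(h) covers 1:h
6(h) covers 5:h
floor of heap: 0:j, 1:h
completions by unplaced set U, small U first (add the entries for U minus each lowest piece of U):
  |U|=1: {4}:1  {6}:1
  |U|=2: {3,4}:1  {4,6}:2  {5,6}:1
  |U|=3: {1,5,6}:1  {2,3,4}:1  {3,4,6}:3  {4,5,6}:3
  |U|=4: {0,2,3,4}:1  {1,4,5,6}:4  {2,3,4,6}:4  {3,4,5,6}:6
  |U|=5: {0,2,3,4,6}:5  {1,3,4,5,6}:10  {2,3,4,5,6}:10
  start at 0(j): 20
  start at 1(h): 15
sum over floor = 35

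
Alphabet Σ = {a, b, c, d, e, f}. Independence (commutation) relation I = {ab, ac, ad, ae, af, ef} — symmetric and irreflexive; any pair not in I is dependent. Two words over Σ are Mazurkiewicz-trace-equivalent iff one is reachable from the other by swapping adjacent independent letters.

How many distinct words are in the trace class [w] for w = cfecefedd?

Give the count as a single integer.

0(c) covers ∅
1(f) covers 0:c
2(e) covers 0:c
3(c) covers 1:f, 2:e
4(e) covers 3:c
5(f) covers 3:c
6(e) covers 4:e
7(d) covers 5:f, 6:e
8(d) covers 7:d
floor of heap: 0:c
completions by unplaced set U, small U first (add the entries for U minus each lowest piece of U):
  |U|=1: {8}:1
  |U|=2: {7,8}:1
  |U|=3: {5,7,8}:1  {6,7,8}:1
  |U|=4: {4,6,7,8}:1  {5,6,7,8}:2
  |U|=5: {4,5,6,7,8}:3
  |U|=6: {3,4,5,6,7,8}:3
  |U|=7: {1,3,4,5,6,7,8}:3  {2,3,4,5,6,7,8}:3
  start at 0(c): 6

6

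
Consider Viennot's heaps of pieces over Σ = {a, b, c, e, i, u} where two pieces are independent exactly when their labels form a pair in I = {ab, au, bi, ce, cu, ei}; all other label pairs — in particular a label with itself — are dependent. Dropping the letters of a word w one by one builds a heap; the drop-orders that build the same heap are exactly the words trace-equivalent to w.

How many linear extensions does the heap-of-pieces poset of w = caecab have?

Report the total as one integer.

piece 0:c — minimal
piece 1:a rests on {0:c}
piece 2:e rests on {1:a}
piece 3:c rests on {1:a}
piece 4:a rests on {2:e, 3:c}
piece 5:b rests on {2:e, 3:c}
minimal pieces: {0:c}
ways to finish when only these pieces remain (= sum over removing one remaining piece with nothing left below it):
  1 left: {4}→1  {5}→1
  2 left: {4,5}→2
  3 left: {2,4,5}→2  {3,4,5}→2
  4 left: {2,3,4,5}→4
  placing 0:c first → 4 extensions

4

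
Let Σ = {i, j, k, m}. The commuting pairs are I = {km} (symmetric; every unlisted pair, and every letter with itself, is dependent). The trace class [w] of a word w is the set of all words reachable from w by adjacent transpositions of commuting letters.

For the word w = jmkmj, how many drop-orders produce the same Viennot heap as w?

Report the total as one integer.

3

#0=j has no predecessor
#1=m depends on [0:j]
#2=k depends on [0:j]
#3=m depends on [1:m]
#4=j depends on [2:k, 3:m]
sources: [0:j]
N(rest) = Σ N(rest − s) over sources s of rest; N(one piece) = 1:
  size 1 → [4]=1
  size 2 → [2,4]=1  [3,4]=1
  size 3 → [1,3,4]=1  [2,3,4]=2
  first=0(j) contributes 3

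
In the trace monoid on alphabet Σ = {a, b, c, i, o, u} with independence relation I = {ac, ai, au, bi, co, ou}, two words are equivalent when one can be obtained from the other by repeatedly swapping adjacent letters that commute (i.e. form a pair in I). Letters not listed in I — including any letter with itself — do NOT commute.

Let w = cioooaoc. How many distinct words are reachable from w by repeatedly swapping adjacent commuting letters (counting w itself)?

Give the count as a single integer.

6

0(c) covers ∅
1(i) covers 0:c
2(o) covers 1:i
3(o) covers 2:o
4(o) covers 3:o
5(a) covers 4:o
6(o) covers 5:a
7(c) covers 1:i
floor of heap: 0:c
completions by unplaced set U, small U first (add the entries for U minus each lowest piece of U):
  |U|=1: {6}:1  {7}:1
  |U|=2: {5,6}:1  {6,7}:2
  |U|=3: {4,5,6}:1  {5,6,7}:3
  |U|=4: {3,4,5,6}:1  {4,5,6,7}:4
  |U|=5: {2,3,4,5,6}:1  {3,4,5,6,7}:5
  |U|=6: {2,3,4,5,6,7}:6
  start at 0(c): 6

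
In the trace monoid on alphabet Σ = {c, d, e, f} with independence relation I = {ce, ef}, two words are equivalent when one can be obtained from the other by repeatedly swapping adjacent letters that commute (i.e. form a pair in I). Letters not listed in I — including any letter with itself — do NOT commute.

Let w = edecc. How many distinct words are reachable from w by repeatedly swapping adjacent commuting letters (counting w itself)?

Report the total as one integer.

3

#0=e has no predecessor
#1=d depends on [0:e]
#2=e depends on [1:d]
#3=c depends on [1:d]
#4=c depends on [3:c]
sources: [0:e]
N(rest) = Σ N(rest − s) over sources s of rest; N(one piece) = 1:
  size 1 → [2]=1  [4]=1
  size 2 → [2,4]=2  [3,4]=1
  size 3 → [2,3,4]=3
  first=0(e) contributes 3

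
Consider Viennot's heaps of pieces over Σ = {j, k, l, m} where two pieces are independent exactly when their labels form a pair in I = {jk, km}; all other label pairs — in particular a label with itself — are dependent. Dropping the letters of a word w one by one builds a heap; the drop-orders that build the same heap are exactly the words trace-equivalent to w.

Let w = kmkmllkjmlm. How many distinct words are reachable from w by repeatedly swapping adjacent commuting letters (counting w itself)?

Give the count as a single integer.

#0=k has no predecessor
#1=m has no predecessor
#2=k depends on [0:k]
#3=m depends on [1:m]
#4=l depends on [2:k, 3:m]
#5=l depends on [4:l]
#6=k depends on [5:l]
#7=j depends on [5:l]
#8=m depends on [7:j]
#9=l depends on [6:k, 8:m]
#10=m depends on [9:l]
sources: [0:k, 1:m]
N(rest) = Σ N(rest − s) over sources s of rest; N(one piece) = 1:
  size 1 → [10]=1
  size 2 → [9,10]=1
  size 3 → [6,9,10]=1  [8,9,10]=1
  size 4 → [6,8,9,10]=2  [7,8,9,10]=1
  size 5 → [6,7,8,9,10]=3
  size 6 → [5,6,7,8,9,10]=3
  size 7 → [4,5,6,7,8,9,10]=3
  size 8 → [2,4,5,6,7,8,9,10]=3  [3,4,5,6,7,8,9,10]=3
  size 9 → [0,2,4,5,6,7,8,9,10]=3  [1,3,4,5,6,7,8,9,10]=3  [2,3,4,5,6,7,8,9,10]=6
  first=0(k) contributes 9
  first=1(m) contributes 9
|[w]| = 18

18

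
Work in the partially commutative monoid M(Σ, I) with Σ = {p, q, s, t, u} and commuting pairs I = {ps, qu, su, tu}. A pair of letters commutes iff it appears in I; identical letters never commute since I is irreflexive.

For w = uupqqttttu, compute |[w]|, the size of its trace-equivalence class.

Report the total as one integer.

0(u) covers ∅
1(u) covers 0:u
2(p) covers 1:u
3(q) covers 2:p
4(q) covers 3:q
5(t) covers 4:q
6(t) covers 5:t
7(t) covers 6:t
8(t) covers 7:t
9(u) covers 2:p
floor of heap: 0:u
completions by unplaced set U, small U first (add the entries for U minus each lowest piece of U):
  |U|=1: {8}:1  {9}:1
  |U|=2: {7,8}:1  {8,9}:2
  |U|=3: {6,7,8}:1  {7,8,9}:3
  |U|=4: {5,6,7,8}:1  {6,7,8,9}:4
  |U|=5: {4,5,6,7,8}:1  {5,6,7,8,9}:5
  |U|=6: {3,4,5,6,7,8}:1  {4,5,6,7,8,9}:6
  |U|=7: {3,4,5,6,7,8,9}:7
  |U|=8: {2,3,4,5,6,7,8,9}:7
  start at 0(u): 7

7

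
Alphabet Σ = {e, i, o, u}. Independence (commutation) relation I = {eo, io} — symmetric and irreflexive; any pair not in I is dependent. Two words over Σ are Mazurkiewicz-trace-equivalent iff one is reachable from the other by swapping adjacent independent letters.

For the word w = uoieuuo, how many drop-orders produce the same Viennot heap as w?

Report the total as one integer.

3

drop 0:u onto floor
drop 1:o onto {0:u}
drop 2:i onto {0:u}
drop 3:e onto {2:i}
drop 4:u onto {1:o, 3:e}
drop 5:u onto {4:u}
drop 6:o onto {5:u}
ground layer = {0:u}
drop-orders for the pieces not yet dropped (sum over which currently-grounded one goes next):
  1 to go: {6} 1
  2 to go: {5,6} 1
  3 to go: {4,5,6} 1
  4 to go: {1,4,5,6} 1  {3,4,5,6} 1
  5 to go: {1,3,4,5,6} 2  {2,3,4,5,6} 1
  if 0:u drops first: 3 orders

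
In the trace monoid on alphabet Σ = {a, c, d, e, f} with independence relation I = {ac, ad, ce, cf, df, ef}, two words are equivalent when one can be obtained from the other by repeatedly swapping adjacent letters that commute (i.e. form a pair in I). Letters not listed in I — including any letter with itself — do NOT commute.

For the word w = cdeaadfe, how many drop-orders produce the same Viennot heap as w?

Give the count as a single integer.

drop 0:c onto floor
drop 1:d onto {0:c}
drop 2:e onto {1:d}
drop 3:a onto {2:e}
drop 4:a onto {3:a}
drop 5:d onto {2:e}
drop 6:f onto {4:a}
drop 7:e onto {4:a, 5:d}
ground layer = {0:c}
drop-orders for the pieces not yet dropped (sum over which currently-grounded one goes next):
  1 to go: {6} 1  {7} 1
  2 to go: {5,7} 1  {6,7} 2
  3 to go: {4,6,7} 2  {5,6,7} 3
  4 to go: {3,4,6,7} 2  {4,5,6,7} 5
  5 to go: {3,4,5,6,7} 7
  6 to go: {2,3,4,5,6,7} 7
  if 0:c drops first: 7 orders

7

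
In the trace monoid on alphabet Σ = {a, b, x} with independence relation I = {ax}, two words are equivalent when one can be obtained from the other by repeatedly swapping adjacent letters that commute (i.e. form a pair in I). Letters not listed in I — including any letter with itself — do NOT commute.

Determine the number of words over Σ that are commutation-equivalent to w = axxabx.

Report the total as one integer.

6

0(a) covers ∅
1(x) covers ∅
2(x) covers 1:x
3(a) covers 0:a
4(b) covers 2:x, 3:a
5(x) covers 4:b
floor of heap: 0:a, 1:x
completions by unplaced set U, small U first (add the entries for U minus each lowest piece of U):
  |U|=1: {5}:1
  |U|=2: {4,5}:1
  |U|=3: {2,4,5}:1  {3,4,5}:1
  |U|=4: {0,3,4,5}:1  {1,2,4,5}:1  {2,3,4,5}:2
  start at 0(a): 3
  start at 1(x): 3
sum over floor = 6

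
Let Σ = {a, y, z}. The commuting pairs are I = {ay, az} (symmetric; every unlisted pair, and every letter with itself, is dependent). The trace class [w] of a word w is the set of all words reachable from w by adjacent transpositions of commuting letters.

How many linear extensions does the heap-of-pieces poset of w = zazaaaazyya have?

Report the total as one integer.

piece 0:z — minimal
piece 1:a — minimal
piece 2:z rests on {0:z}
piece 3:a rests on {1:a}
piece 4:a rests on {3:a}
piece 5:a rests on {4:a}
piece 6:a rests on {5:a}
piece 7:z rests on {2:z}
piece 8:y rests on {7:z}
piece 9:y rests on {8:y}
piece 10:a rests on {6:a}
minimal pieces: {0:z, 1:a}
ways to finish when only these pieces remain (= sum over removing one remaining piece with nothing left below it):
  1 left: {9}→1  {10}→1
  2 left: {6,10}→1  {8,9}→1  {9,10}→2
  3 left: {5,6,10}→1  {6,9,10}→3  {7,8,9}→1  {8,9,10}→3
  4 left: {2,7,8,9}→1  {4,5,6,10}→1  {5,6,9,10}→4  {6,8,9,10}→6  {7,8,9,10}→4
  5 left: {0,2,7,8,9}→1  {2,7,8,9,10}→5  {3,4,5,6,10}→1  {4,5,6,9,10}→5  {5,6,8,9,10}→10  {6,7,8,9,10}→10
  6 left: {0,2,7,8,9,10}→6  {1,3,4,5,6,10}→1  {2,6,7,8,9,10}→15  {3,4,5,6,9,10}→6  {4,5,6,8,9,10}→15  {5,6,7,8,9,10}→20
  7 left: {0,2,6,7,8,9,10}→21  {1,3,4,5,6,9,10}→7  {2,5,6,7,8,9,10}→35  {3,4,5,6,8,9,10}→21  {4,5,6,7,8,9,10}→35
  8 left: {0,2,5,6,7,8,9,10}→56  {1,3,4,5,6,8,9,10}→28  {2,4,5,6,7,8,9,10}→70  {3,4,5,6,7,8,9,10}→56
  9 left: {0,2,4,5,6,7,8,9,10}→126  {1,3,4,5,6,7,8,9,10}→84  {2,3,4,5,6,7,8,9,10}→126
  placing 0:z first → 210 extensions
  placing 1:a first → 252 extensions
total linear extensions = 462

462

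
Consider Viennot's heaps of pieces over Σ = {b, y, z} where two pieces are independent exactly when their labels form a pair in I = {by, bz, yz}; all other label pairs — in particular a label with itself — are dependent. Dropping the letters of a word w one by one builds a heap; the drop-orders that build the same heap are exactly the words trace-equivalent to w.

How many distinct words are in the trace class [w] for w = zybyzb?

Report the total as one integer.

90

drop 0:z onto floor
drop 1:y onto floor
drop 2:b onto floor
drop 3:y onto {1:y}
drop 4:z onto {0:z}
drop 5:b onto {2:b}
ground layer = {0:z, 1:y, 2:b}
drop-orders for the pieces not yet dropped (sum over which currently-grounded one goes next):
  1 to go: {3} 1  {4} 1  {5} 1
  2 to go: {0,4} 1  {1,3} 1  {2,5} 1  {3,4} 2  {3,5} 2  {4,5} 2
  3 to go: {0,3,4} 3  {0,4,5} 3  {1,3,4} 3  {1,3,5} 3  {2,3,5} 3  {2,4,5} 3  {3,4,5} 6
  4 to go: {0,1,3,4} 6  {0,2,4,5} 6  {0,3,4,5} 12  {1,2,3,5} 6  {1,3,4,5} 12  {2,3,4,5} 12
  if 0:z drops first: 30 orders
  if 1:y drops first: 30 orders
  if 2:b drops first: 30 orders
heap linearizations: 90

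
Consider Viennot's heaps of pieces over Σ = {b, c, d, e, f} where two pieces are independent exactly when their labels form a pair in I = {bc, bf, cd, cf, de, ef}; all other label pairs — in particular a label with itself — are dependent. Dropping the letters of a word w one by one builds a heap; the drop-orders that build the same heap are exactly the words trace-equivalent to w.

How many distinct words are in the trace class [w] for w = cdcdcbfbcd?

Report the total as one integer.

#0=c has no predecessor
#1=d has no predecessor
#2=c depends on [0:c]
#3=d depends on [1:d]
#4=c depends on [2:c]
#5=b depends on [3:d]
#6=f depends on [3:d]
#7=b depends on [5:b]
#8=c depends on [4:c]
#9=d depends on [6:f, 7:b]
sources: [0:c, 1:d]
N(rest) = Σ N(rest − s) over sources s of rest; N(one piece) = 1:
  size 1 → [8]=1  [9]=1
  size 2 → [4,8]=1  [6,9]=1  [7,9]=1  [8,9]=2
  size 3 → [2,4,8]=1  [4,8,9]=3  [5,7,9]=1  [6,7,9]=2  [6,8,9]=3  [7,8,9]=3
  size 4 → [0,2,4,8]=1  [2,4,8,9]=4  [4,6,8,9]=6  [4,7,8,9]=6  [5,6,7,9]=3  [5,7,8,9]=4  [6,7,8,9]=8
  size 5 → [0,2,4,8,9]=5  [2,4,6,8,9]=10  [2,4,7,8,9]=10  [3,5,6,7,9]=3  [4,5,7,8,9]=10  [4,6,7,8,9]=20  [5,6,7,8,9]=15
  size 6 → [0,2,4,6,8,9]=15  [0,2,4,7,8,9]=15  [1,3,5,6,7,9]=3  [2,4,5,7,8,9]=20  [2,4,6,7,8,9]=40  [3,5,6,7,8,9]=18  [4,5,6,7,8,9]=45
  size 7 → [0,2,4,5,7,8,9]=35  [0,2,4,6,7,8,9]=70  [1,3,5,6,7,8,9]=21  [2,4,5,6,7,8,9]=105  [3,4,5,6,7,8,9]=63
  size 8 → [0,2,4,5,6,7,8,9]=210  [1,3,4,5,6,7,8,9]=84  [2,3,4,5,6,7,8,9]=168
  first=0(c) contributes 252
  first=1(d) contributes 378
|[w]| = 630

630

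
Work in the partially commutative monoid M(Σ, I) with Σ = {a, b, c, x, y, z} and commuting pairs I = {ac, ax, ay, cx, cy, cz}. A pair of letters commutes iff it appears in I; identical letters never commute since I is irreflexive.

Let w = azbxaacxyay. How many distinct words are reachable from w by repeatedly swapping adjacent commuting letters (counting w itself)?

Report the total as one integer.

280

#0=a has no predecessor
#1=z depends on [0:a]
#2=b depends on [1:z]
#3=x depends on [2:b]
#4=a depends on [2:b]
#5=a depends on [4:a]
#6=c depends on [2:b]
#7=x depends on [3:x]
#8=y depends on [7:x]
#9=a depends on [5:a]
#10=y depends on [8:y]
sources: [0:a]
N(rest) = Σ N(rest − s) over sources s of rest; N(one piece) = 1:
  size 1 → [6]=1  [9]=1  [10]=1
  size 2 → [5,9]=1  [6,9]=2  [6,10]=2  [8,10]=1  [9,10]=2
  size 3 → [4,5,9]=1  [5,6,9]=3  [5,9,10]=3  [6,8,10]=3  [6,9,10]=6  [7,8,10]=1  [8,9,10]=3
  size 4 → [3,7,8,10]=1  [4,5,6,9]=4  [4,5,9,10]=4  [5,6,9,10]=12  [5,8,9,10]=6  [6,7,8,10]=4  [6,8,9,10]=12  [7,8,9,10]=4
  size 5 → [3,6,7,8,10]=5  [3,7,8,9,10]=5  [4,5,6,9,10]=20  [4,5,8,9,10]=10  [5,6,8,9,10]=30  [5,7,8,9,10]=10  [6,7,8,9,10]=20
  size 6 → [3,5,7,8,9,10]=15  [3,6,7,8,9,10]=30  [4,5,6,8,9,10]=60  [4,5,7,8,9,10]=20  [5,6,7,8,9,10]=60
  size 7 → [3,4,5,7,8,9,10]=35  [3,5,6,7,8,9,10]=105  [4,5,6,7,8,9,10]=140
  size 8 → [3,4,5,6,7,8,9,10]=280
  size 9 → [2,3,4,5,6,7,8,9,10]=280
  first=0(a) contributes 280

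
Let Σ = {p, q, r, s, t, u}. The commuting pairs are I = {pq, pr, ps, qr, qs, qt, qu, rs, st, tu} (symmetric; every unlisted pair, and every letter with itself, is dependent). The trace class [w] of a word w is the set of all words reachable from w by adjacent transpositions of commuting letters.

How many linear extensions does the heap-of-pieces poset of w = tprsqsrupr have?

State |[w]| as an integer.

900

drop 0:t onto floor
drop 1:p onto {0:t}
drop 2:r onto {0:t}
drop 3:s onto floor
drop 4:q onto floor
drop 5:s onto {3:s}
drop 6:r onto {2:r}
drop 7:u onto {1:p, 5:s, 6:r}
drop 8:p onto {7:u}
drop 9:r onto {7:u}
ground layer = {0:t, 3:s, 4:q}
drop-orders for the pieces not yet dropped (sum over which currently-grounded one goes next):
  1 to go: {4} 1  {8} 1  {9} 1
  2 to go: {4,8} 2  {4,9} 2  {8,9} 2
  3 to go: {4,8,9} 6  {7,8,9} 2
  4 to go: {1,7,8,9} 2  {4,7,8,9} 8  {5,7,8,9} 2  {6,7,8,9} 2
  5 to go: {1,4,7,8,9} 10  {1,5,7,8,9} 4  {1,6,7,8,9} 4  {2,6,7,8,9} 2  {3,5,7,8,9} 2  {4,5,7,8,9} 10  {4,6,7,8,9} 10  {5,6,7,8,9} 4
  6 to go: {1,2,6,7,8,9} 6  {1,3,5,7,8,9} 6  {1,4,5,7,8,9} 24  {1,4,6,7,8,9} 24  {1,5,6,7,8,9} 12  {2,4,6,7,8,9} 12  {2,5,6,7,8,9} 6  {3,4,5,7,8,9} 12  {3,5,6,7,8,9} 6  {4,5,6,7,8,9} 24
  7 to go: {0,1,2,6,7,8,9} 6  {1,2,4,6,7,8,9} 42  {1,2,5,6,7,8,9} 24  {1,3,4,5,7,8,9} 42  {1,3,5,6,7,8,9} 24  {1,4,5,6,7,8,9} 84  {2,3,5,6,7,8,9} 12  {2,4,5,6,7,8,9} 42  {3,4,5,6,7,8,9} 42
  8 to go: {0,1,2,4,6,7,8,9} 48  {0,1,2,5,6,7,8,9} 30  {1,2,3,5,6,7,8,9} 60  {1,2,4,5,6,7,8,9} 192  {1,3,4,5,6,7,8,9} 192  {2,3,4,5,6,7,8,9} 96
  if 0:t drops first: 540 orders
  if 3:s drops first: 270 orders
  if 4:q drops first: 90 orders
heap linearizations: 900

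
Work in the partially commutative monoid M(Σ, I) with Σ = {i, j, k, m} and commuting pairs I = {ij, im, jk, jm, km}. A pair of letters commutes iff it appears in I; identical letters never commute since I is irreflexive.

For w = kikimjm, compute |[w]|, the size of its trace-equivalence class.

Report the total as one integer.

105

drop 0:k onto floor
drop 1:i onto {0:k}
drop 2:k onto {1:i}
drop 3:i onto {2:k}
drop 4:m onto floor
drop 5:j onto floor
drop 6:m onto {4:m}
ground layer = {0:k, 4:m, 5:j}
drop-orders for the pieces not yet dropped (sum over which currently-grounded one goes next):
  1 to go: {3} 1  {5} 1  {6} 1
  2 to go: {2,3} 1  {3,5} 2  {3,6} 2  {4,6} 1  {5,6} 2
  3 to go: {1,2,3} 1  {2,3,5} 3  {2,3,6} 3  {3,4,6} 3  {3,5,6} 6  {4,5,6} 3
  4 to go: {0,1,2,3} 1  {1,2,3,5} 4  {1,2,3,6} 4  {2,3,4,6} 6  {2,3,5,6} 12  {3,4,5,6} 12
  5 to go: {0,1,2,3,5} 5  {0,1,2,3,6} 5  {1,2,3,4,6} 10  {1,2,3,5,6} 20  {2,3,4,5,6} 30
  if 0:k drops first: 60 orders
  if 4:m drops first: 30 orders
  if 5:j drops first: 15 orders
heap linearizations: 105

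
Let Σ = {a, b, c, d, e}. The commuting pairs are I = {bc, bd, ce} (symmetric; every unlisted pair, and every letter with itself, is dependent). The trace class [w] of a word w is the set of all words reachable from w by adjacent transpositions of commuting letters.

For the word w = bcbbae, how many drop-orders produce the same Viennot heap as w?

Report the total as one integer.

4

drop 0:b onto floor
drop 1:c onto floor
drop 2:b onto {0:b}
drop 3:b onto {2:b}
drop 4:a onto {1:c, 3:b}
drop 5:e onto {4:a}
ground layer = {0:b, 1:c}
drop-orders for the pieces not yet dropped (sum over which currently-grounded one goes next):
  1 to go: {5} 1
  2 to go: {4,5} 1
  3 to go: {1,4,5} 1  {3,4,5} 1
  4 to go: {1,3,4,5} 2  {2,3,4,5} 1
  if 0:b drops first: 3 orders
  if 1:c drops first: 1 orders
heap linearizations: 4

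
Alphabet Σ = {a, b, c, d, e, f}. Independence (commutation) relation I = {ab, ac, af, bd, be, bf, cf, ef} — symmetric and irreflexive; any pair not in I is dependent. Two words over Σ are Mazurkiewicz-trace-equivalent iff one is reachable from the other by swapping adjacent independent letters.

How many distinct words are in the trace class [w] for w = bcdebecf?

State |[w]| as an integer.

piece 0:b — minimal
piece 1:c rests on {0:b}
piece 2:d rests on {1:c}
piece 3:e rests on {2:d}
piece 4:b rests on {1:c}
piece 5:e rests on {3:e}
piece 6:c rests on {4:b, 5:e}
piece 7:f rests on {2:d}
minimal pieces: {0:b}
ways to finish when only these pieces remain (= sum over removing one remaining piece with nothing left below it):
  1 left: {6}→1  {7}→1
  2 left: {4,6}→1  {5,6}→1  {6,7}→2
  3 left: {3,5,6}→1  {4,5,6}→2  {4,6,7}→3  {5,6,7}→3
  4 left: {3,4,5,6}→3  {3,5,6,7}→4  {4,5,6,7}→8
  5 left: {2,3,5,6,7}→4  {3,4,5,6,7}→15
  6 left: {2,3,4,5,6,7}→19
  placing 0:b first → 19 extensions

19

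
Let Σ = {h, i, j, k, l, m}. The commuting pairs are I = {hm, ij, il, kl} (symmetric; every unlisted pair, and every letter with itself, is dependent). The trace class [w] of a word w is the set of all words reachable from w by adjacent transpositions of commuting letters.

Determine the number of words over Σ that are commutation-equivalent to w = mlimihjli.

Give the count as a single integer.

drop 0:m onto floor
drop 1:l onto {0:m}
drop 2:i onto {0:m}
drop 3:m onto {1:l, 2:i}
drop 4:i onto {3:m}
drop 5:h onto {4:i}
drop 6:j onto {5:h}
drop 7:l onto {6:j}
drop 8:i onto {5:h}
ground layer = {0:m}
drop-orders for the pieces not yet dropped (sum over which currently-grounded one goes next):
  1 to go: {7} 1  {8} 1
  2 to go: {6,7} 1  {7,8} 2
  3 to go: {6,7,8} 3
  4 to go: {5,6,7,8} 3
  5 to go: {4,5,6,7,8} 3
  6 to go: {3,4,5,6,7,8} 3
  7 to go: {1,3,4,5,6,7,8} 3  {2,3,4,5,6,7,8} 3
  if 0:m drops first: 6 orders

6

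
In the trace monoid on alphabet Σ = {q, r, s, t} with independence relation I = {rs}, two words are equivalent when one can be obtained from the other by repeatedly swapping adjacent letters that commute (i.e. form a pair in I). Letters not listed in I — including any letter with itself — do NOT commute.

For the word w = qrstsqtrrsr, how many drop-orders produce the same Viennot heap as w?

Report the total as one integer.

#0=q has no predecessor
#1=r depends on [0:q]
#2=s depends on [0:q]
#3=t depends on [1:r, 2:s]
#4=s depends on [3:t]
#5=q depends on [4:s]
#6=t depends on [5:q]
#7=r depends on [6:t]
#8=r depends on [7:r]
#9=s depends on [6:t]
#10=r depends on [8:r]
sources: [0:q]
N(rest) = Σ N(rest − s) over sources s of rest; N(one piece) = 1:
  size 1 → [9]=1  [10]=1
  size 2 → [8,10]=1  [9,10]=2
  size 3 → [7,8,10]=1  [8,9,10]=3
  size 4 → [7,8,9,10]=4
  size 5 → [6,7,8,9,10]=4
  size 6 → [5,6,7,8,9,10]=4
  size 7 → [4,5,6,7,8,9,10]=4
  size 8 → [3,4,5,6,7,8,9,10]=4
  size 9 → [1,3,4,5,6,7,8,9,10]=4  [2,3,4,5,6,7,8,9,10]=4
  first=0(q) contributes 8

8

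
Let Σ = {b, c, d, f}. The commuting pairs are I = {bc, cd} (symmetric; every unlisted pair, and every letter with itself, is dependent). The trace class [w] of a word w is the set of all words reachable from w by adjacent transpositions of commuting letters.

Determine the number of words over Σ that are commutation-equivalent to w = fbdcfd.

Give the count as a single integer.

3

piece 0:f — minimal
piece 1:b rests on {0:f}
piece 2:d rests on {1:b}
piece 3:c rests on {0:f}
piece 4:f rests on {2:d, 3:c}
piece 5:d rests on {4:f}
minimal pieces: {0:f}
ways to finish when only these pieces remain (= sum over removing one remaining piece with nothing left below it):
  1 left: {5}→1
  2 left: {4,5}→1
  3 left: {2,4,5}→1  {3,4,5}→1
  4 left: {1,2,4,5}→1  {2,3,4,5}→2
  placing 0:f first → 3 extensions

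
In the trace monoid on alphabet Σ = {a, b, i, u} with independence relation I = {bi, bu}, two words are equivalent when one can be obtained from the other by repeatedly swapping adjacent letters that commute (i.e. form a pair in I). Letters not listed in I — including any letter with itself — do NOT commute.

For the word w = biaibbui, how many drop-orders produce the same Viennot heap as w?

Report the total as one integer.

#0=b has no predecessor
#1=i has no predecessor
#2=a depends on [0:b, 1:i]
#3=i depends on [2:a]
#4=b depends on [2:a]
#5=b depends on [4:b]
#6=u depends on [3:i]
#7=i depends on [6:u]
sources: [0:b, 1:i]
N(rest) = Σ N(rest − s) over sources s of rest; N(one piece) = 1:
  size 1 → [5]=1  [7]=1
  size 2 → [4,5]=1  [5,7]=2  [6,7]=1
  size 3 → [3,6,7]=1  [4,5,7]=3  [5,6,7]=3
  size 4 → [3,5,6,7]=4  [4,5,6,7]=6
  size 5 → [3,4,5,6,7]=10
  size 6 → [2,3,4,5,6,7]=10
  first=0(b) contributes 10
  first=1(i) contributes 10
|[w]| = 20

20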